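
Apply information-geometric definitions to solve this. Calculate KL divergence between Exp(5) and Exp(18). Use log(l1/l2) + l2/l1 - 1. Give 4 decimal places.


KL divergence for exponential family:
KL = log(l1/l2) + l2/l1 - 1.
log(5/18) = -1.280934.
18/5 = 3.6.
KL = -1.280934 + 3.6 - 1 = 1.3191

1.3191


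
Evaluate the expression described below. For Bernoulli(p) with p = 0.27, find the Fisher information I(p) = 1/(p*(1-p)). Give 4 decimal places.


For Bernoulli(p), Fisher information is I(p) = 1/(p*(1-p)).
p = 0.27, 1-p = 0.73.
p*(1-p) = 0.1971.
I(p) = 1/0.1971 = 5.0736

5.0736


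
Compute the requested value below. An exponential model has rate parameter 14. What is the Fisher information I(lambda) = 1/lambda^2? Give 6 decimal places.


Fisher information for exponential: I(lambda) = 1/lambda^2.
lambda = 14, lambda^2 = 196.
I = 1/196 = 0.005102

0.005102


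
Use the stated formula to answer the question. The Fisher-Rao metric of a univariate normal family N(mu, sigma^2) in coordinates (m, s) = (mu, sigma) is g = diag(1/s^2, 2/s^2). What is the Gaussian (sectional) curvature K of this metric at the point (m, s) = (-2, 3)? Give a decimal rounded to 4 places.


The metric has the form g = (A dm^2 + B ds^2)/s^2 with A = 1, B = 2.
Substitute u = sqrt(A/B)*m: g = B*(du^2 + ds^2)/s^2, i.e. B times the
Poincare upper half-plane metric, which has constant Gaussian curvature -1.
Scaling a 2D metric by a constant c divides the Gaussian curvature by c,
so K = -1/B = -1/(2) = -0.5000 everywhere (the point (m, s) = (-2, 3) is irrelevant:
the curvature is constant).
The requested Gaussian curvature is K = -0.5000.

-0.5000


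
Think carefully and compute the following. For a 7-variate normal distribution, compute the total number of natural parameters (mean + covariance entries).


Exponential family dimension calculation:
For 7-dim MVN: mean has 7 params, covariance has 7*8/2 = 28 unique entries.
Total dim = 7 + 28 = 35.

35


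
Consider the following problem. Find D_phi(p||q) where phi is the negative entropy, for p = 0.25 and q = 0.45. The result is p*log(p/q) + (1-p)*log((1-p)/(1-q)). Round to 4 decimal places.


Bregman divergence with negative entropy generator:
D = p*log(p/q) + (1-p)*log((1-p)/(1-q)).
p = 0.25, q = 0.45.
p*log(p/q) = 0.25*log(0.25/0.45) = -0.146947.
(1-p)*log((1-p)/(1-q)) = 0.75*log(0.75/0.55) = 0.232616.
D = -0.146947 + 0.232616 = 0.0857

0.0857


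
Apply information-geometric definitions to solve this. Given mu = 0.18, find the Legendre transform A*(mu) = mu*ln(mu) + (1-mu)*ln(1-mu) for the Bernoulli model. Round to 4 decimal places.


Legendre transform for Bernoulli:
A*(mu) = mu*log(mu) + (1-mu)*log(1-mu).
mu = 0.18, 1-mu = 0.82.
mu*log(mu) = 0.18*log(0.18) = -0.308664.
(1-mu)*log(1-mu) = 0.82*log(0.82) = -0.16273.
A* = -0.308664 + -0.16273 = -0.4714

-0.4714


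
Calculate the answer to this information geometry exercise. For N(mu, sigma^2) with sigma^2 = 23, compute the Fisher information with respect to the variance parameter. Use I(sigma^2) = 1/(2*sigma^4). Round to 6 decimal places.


Fisher information for variance: I(sigma^2) = 1/(2*sigma^4).
sigma^2 = 23, so sigma^4 = 529.
I = 1/(2*529) = 1/1058 = 0.000945

0.000945


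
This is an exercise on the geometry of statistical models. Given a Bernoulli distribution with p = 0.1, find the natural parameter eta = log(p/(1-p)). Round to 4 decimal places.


Natural parameter for Bernoulli: eta = log(p/(1-p)).
p = 0.1, 1-p = 0.9.
p/(1-p) = 0.111111.
eta = log(0.111111) = -2.1972

-2.1972


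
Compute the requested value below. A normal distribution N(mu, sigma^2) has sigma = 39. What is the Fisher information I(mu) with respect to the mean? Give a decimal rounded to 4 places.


The Fisher information for the mean of a normal distribution is I(mu) = 1/sigma^2.
sigma = 39, so sigma^2 = 1521.
I(mu) = 1/1521 = 0.0007

0.0007


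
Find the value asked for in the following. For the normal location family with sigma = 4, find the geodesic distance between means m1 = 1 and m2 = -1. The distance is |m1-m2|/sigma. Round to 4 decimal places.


On the fixed-variance normal subfamily, geodesic distance = |m1-m2|/sigma.
|1 - -1| = 2.
sigma = 4.
d = 2/4 = 0.5000

0.5000


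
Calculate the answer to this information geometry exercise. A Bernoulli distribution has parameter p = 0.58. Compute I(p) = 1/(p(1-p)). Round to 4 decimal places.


For Bernoulli(p), Fisher information is I(p) = 1/(p*(1-p)).
p = 0.58, 1-p = 0.42.
p*(1-p) = 0.2436.
I(p) = 1/0.2436 = 4.1051

4.1051


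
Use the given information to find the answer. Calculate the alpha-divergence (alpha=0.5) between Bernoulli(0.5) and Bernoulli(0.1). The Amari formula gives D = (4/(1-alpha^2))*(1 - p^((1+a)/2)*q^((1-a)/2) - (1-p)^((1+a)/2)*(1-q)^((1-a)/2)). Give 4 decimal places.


Amari alpha-divergence:
D = (4/(1-alpha^2))*(1 - p^((1+a)/2)*q^((1-a)/2) - (1-p)^((1+a)/2)*(1-q)^((1-a)/2)).
alpha = 0.5, p = 0.5, q = 0.1.
e1 = (1+alpha)/2 = 0.75, e2 = (1-alpha)/2 = 0.25.
t1 = p^e1 * q^e2 = 0.5^0.75 * 0.1^0.25 = 0.33437.
t2 = (1-p)^e1 * (1-q)^e2 = 0.5^0.75 * 0.9^0.25 = 0.579146.
4/(1-alpha^2) = 5.333333.
D = 5.333333*(1 - 0.33437 - 0.579146) = 0.4612

0.4612


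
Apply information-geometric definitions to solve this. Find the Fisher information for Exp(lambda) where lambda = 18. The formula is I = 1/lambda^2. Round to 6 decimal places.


Fisher information for exponential: I(lambda) = 1/lambda^2.
lambda = 18, lambda^2 = 324.
I = 1/324 = 0.003086

0.003086


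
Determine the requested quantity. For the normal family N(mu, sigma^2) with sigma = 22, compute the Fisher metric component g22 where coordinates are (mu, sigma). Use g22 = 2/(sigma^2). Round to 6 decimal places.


For the 2-parameter normal family, the Fisher metric has:
  g11 = 1/sigma^2, g22 = 2/sigma^2.
sigma = 22, sigma^2 = 484.
g22 = 0.004132

0.004132


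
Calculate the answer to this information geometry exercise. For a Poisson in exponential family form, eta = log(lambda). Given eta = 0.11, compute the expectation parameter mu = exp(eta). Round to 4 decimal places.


Expectation parameter for Poisson exponential family:
mu = exp(eta).
eta = 0.11.
mu = exp(0.11) = 1.1163

1.1163


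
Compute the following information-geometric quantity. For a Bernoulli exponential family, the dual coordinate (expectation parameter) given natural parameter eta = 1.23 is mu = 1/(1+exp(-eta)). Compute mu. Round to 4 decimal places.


Dual coordinate (expectation parameter) for Bernoulli:
mu = 1/(1+exp(-eta)).
eta = 1.23.
exp(-eta) = exp(-1.23) = 0.292293.
mu = 1/(1+0.292293) = 0.7738

0.7738


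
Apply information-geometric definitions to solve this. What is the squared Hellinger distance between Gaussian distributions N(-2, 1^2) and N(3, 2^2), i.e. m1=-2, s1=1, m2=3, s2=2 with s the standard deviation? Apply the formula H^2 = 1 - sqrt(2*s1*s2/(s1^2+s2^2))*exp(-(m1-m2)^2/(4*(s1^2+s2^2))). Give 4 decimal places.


Squared Hellinger distance for Gaussians:
H^2 = 1 - sqrt(2*s1*s2/(s1^2+s2^2)) * exp(-(m1-m2)^2/(4*(s1^2+s2^2))).
s1^2 = 1, s2^2 = 4, s1^2+s2^2 = 5.
sqrt(2*1*2/(5)) = 0.894427.
(m1-m2)^2 = (-5)^2 = 25.
exp(-25/(4*5)) = exp(-1.25) = 0.286505.
H^2 = 1 - 0.894427*0.286505 = 0.7437

0.7437


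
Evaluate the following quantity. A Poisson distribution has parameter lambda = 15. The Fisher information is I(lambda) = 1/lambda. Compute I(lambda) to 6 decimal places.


Fisher information for Poisson: I(lambda) = 1/lambda.
lambda = 15.
I(lambda) = 1/15 = 0.066667

0.066667


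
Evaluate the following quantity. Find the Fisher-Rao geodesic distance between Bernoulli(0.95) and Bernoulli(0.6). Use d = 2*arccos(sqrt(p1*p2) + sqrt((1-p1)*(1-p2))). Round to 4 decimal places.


Geodesic distance on Bernoulli manifold:
d(p1,p2) = 2*arccos(sqrt(p1*p2) + sqrt((1-p1)*(1-p2))).
sqrt(p1*p2) = sqrt(0.95*0.6) = 0.754983.
sqrt((1-p1)*(1-p2)) = sqrt(0.05*0.4) = 0.141421.
arg = 0.754983 + 0.141421 = 0.896405.
d = 2*arccos(0.896405) = 0.9184

0.9184


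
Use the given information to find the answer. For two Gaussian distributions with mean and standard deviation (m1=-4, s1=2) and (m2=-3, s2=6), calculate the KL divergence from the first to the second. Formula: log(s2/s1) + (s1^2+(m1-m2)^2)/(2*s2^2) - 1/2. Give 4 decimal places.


KL divergence between normal distributions:
KL = log(s2/s1) + (s1^2 + (m1-m2)^2)/(2*s2^2) - 1/2.
log(6/2) = 1.098612.
(2^2 + (-4--3)^2)/(2*6^2) = (4 + 1)/72 = 0.069444.
KL = 1.098612 + 0.069444 - 0.5 = 0.6681

0.6681


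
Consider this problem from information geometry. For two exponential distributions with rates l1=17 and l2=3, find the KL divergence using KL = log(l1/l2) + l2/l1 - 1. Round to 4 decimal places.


KL divergence for exponential family:
KL = log(l1/l2) + l2/l1 - 1.
log(17/3) = 1.734601.
3/17 = 0.176471.
KL = 1.734601 + 0.176471 - 1 = 0.9111

0.9111


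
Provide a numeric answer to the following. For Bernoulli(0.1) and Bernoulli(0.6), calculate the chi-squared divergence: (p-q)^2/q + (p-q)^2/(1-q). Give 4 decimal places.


Chi-squared divergence between Bernoulli distributions:
chi^2 = (p-q)^2/q + (p-q)^2/(1-q).
p = 0.1, q = 0.6, p-q = -0.5.
(p-q)^2 = 0.25.
term1 = 0.25/0.6 = 0.416667.
term2 = 0.25/0.4 = 0.625.
chi^2 = 0.416667 + 0.625 = 1.0417

1.0417


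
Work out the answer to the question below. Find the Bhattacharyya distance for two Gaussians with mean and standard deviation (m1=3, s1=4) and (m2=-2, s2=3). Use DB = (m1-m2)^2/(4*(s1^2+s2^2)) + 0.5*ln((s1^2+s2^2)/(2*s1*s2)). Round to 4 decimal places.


Bhattacharyya distance between two Gaussians:
DB = (m1-m2)^2/(4*(s1^2+s2^2)) + (1/2)*ln((s1^2+s2^2)/(2*s1*s2)).
(m1-m2)^2 = (5)^2 = 25.
s1^2+s2^2 = 16 + 9 = 25.
term1 = 25/100 = 0.25.
term2 = 0.5*ln(25/24.0) = 0.020411.
DB = 0.25 + 0.020411 = 0.2704

0.2704


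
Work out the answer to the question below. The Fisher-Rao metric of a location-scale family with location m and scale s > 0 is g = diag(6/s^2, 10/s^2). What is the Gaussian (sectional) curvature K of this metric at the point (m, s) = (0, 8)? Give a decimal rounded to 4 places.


The metric has the form g = (A dm^2 + B ds^2)/s^2 with A = 6, B = 10.
Substitute u = sqrt(A/B)*m: g = B*(du^2 + ds^2)/s^2, i.e. B times the
Poincare upper half-plane metric, which has constant Gaussian curvature -1.
Scaling a 2D metric by a constant c divides the Gaussian curvature by c,
so K = -1/B = -1/(10) = -0.1000 everywhere (the point (m, s) = (0, 8) is irrelevant:
the curvature is constant).
The requested Gaussian curvature is K = -0.1000.

-0.1000


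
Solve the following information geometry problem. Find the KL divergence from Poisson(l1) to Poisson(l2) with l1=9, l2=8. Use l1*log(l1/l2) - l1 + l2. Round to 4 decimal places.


KL divergence for Poisson:
KL = l1*log(l1/l2) - l1 + l2.
l1 = 9, l2 = 8.
log(9/8) = 0.117783.
l1*log(l1/l2) = 9 * 0.117783 = 1.060047.
KL = 1.060047 - 9 + 8 = 0.0600

0.0600


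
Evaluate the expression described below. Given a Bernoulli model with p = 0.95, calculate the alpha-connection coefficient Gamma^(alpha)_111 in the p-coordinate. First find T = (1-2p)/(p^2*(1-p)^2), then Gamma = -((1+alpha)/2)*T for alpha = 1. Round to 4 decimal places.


Skewness (Amari-Chentsov) tensor: T = (1-2p)/(p^2*(1-p)^2).
p = 0.95, 1-2p = -0.9, p^2 = 0.9025, (1-p)^2 = 0.0025.
T = -0.9/(0.9025 * 0.0025) = -398.891967.
In the p-coordinate, Gamma^(alpha) = Gamma^(0) - (alpha/2)*T with Gamma^(0) = (1/2)*g'(p) = -T/2,
so Gamma^(alpha) = -((1+alpha)/2)*T.
alpha = 1, -(1+alpha)/2 = -1.0.
Gamma = -1.0 * -398.891967 = 398.8920

398.8920


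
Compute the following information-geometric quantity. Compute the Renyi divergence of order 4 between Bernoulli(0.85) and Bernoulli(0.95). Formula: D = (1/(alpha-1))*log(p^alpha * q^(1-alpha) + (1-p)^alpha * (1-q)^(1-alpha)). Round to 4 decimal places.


Renyi divergence of order alpha between Bernoulli distributions:
D = (1/(alpha-1))*log(p^alpha * q^(1-alpha) + (1-p)^alpha * (1-q)^(1-alpha)).
alpha = 4, p = 0.85, q = 0.95.
p^alpha * q^(1-alpha) = 0.85^4 * 0.95^-3 = 0.608842.
(1-p)^alpha * (1-q)^(1-alpha) = 0.15^4 * 0.05^-3 = 4.05.
sum = 0.608842 + 4.05 = 4.658842.
D = (1/3)*log(4.658842) = 0.5129

0.5129


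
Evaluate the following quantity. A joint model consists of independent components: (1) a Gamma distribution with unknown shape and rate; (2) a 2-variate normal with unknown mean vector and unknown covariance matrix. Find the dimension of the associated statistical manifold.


The dimension of a statistical manifold equals the number of free
(independent) real parameters of the model. For a product of independent
blocks the parameter counts add.
- Gamma (shape, rate): 2.
- 2-variate normal: 2 (mean) + 2*3/2 = 3 (symmetric covariance) = 5.
Total = 2 + 5 = 7.
Dimension = 7

7


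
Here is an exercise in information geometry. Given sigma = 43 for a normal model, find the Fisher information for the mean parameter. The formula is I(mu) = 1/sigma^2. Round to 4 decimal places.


The Fisher information for the mean of a normal distribution is I(mu) = 1/sigma^2.
sigma = 43, so sigma^2 = 1849.
I(mu) = 1/1849 = 0.0005

0.0005


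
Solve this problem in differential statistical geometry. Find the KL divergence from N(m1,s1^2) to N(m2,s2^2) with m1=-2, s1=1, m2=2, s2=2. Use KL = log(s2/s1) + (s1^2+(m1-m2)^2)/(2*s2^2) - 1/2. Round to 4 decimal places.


KL divergence between normal distributions:
KL = log(s2/s1) + (s1^2 + (m1-m2)^2)/(2*s2^2) - 1/2.
log(2/1) = 0.693147.
(1^2 + (-2-2)^2)/(2*2^2) = (1 + 16)/8 = 2.125.
KL = 0.693147 + 2.125 - 0.5 = 2.3181

2.3181


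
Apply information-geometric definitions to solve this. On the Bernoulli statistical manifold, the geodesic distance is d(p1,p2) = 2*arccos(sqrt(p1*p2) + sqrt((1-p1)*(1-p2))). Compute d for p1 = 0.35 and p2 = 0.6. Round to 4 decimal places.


Geodesic distance on Bernoulli manifold:
d(p1,p2) = 2*arccos(sqrt(p1*p2) + sqrt((1-p1)*(1-p2))).
sqrt(p1*p2) = sqrt(0.35*0.6) = 0.458258.
sqrt((1-p1)*(1-p2)) = sqrt(0.65*0.4) = 0.509902.
arg = 0.458258 + 0.509902 = 0.96816.
d = 2*arccos(0.96816) = 0.5061

0.5061


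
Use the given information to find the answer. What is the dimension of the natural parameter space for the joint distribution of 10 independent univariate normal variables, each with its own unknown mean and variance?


Exponential family dimension calculation:
Each univariate normal has two natural parameters (mu/sigma^2 and -1/(2 sigma^2)).
With 10 independent components, dim = 2 * 10 = 20.

20


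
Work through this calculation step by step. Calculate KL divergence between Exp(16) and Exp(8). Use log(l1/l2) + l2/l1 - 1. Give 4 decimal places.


KL divergence for exponential family:
KL = log(l1/l2) + l2/l1 - 1.
log(16/8) = 0.693147.
8/16 = 0.5.
KL = 0.693147 + 0.5 - 1 = 0.1931

0.1931


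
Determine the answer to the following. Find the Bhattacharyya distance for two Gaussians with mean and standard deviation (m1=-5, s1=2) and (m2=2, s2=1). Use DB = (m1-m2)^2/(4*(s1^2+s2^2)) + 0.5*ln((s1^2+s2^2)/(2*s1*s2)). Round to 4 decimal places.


Bhattacharyya distance between two Gaussians:
DB = (m1-m2)^2/(4*(s1^2+s2^2)) + (1/2)*ln((s1^2+s2^2)/(2*s1*s2)).
(m1-m2)^2 = (-7)^2 = 49.
s1^2+s2^2 = 4 + 1 = 5.
term1 = 49/20 = 2.45.
term2 = 0.5*ln(5/4.0) = 0.111572.
DB = 2.45 + 0.111572 = 2.5616

2.5616


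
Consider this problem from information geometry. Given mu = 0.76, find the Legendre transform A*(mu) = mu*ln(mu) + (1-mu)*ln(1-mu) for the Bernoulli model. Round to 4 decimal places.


Legendre transform for Bernoulli:
A*(mu) = mu*log(mu) + (1-mu)*log(1-mu).
mu = 0.76, 1-mu = 0.24.
mu*log(mu) = 0.76*log(0.76) = -0.208572.
(1-mu)*log(1-mu) = 0.24*log(0.24) = -0.342508.
A* = -0.208572 + -0.342508 = -0.5511

-0.5511


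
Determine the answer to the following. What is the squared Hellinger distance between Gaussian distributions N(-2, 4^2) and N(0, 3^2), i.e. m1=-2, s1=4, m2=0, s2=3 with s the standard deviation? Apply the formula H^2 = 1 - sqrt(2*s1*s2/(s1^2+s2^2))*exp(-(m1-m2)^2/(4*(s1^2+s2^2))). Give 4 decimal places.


Squared Hellinger distance for Gaussians:
H^2 = 1 - sqrt(2*s1*s2/(s1^2+s2^2)) * exp(-(m1-m2)^2/(4*(s1^2+s2^2))).
s1^2 = 16, s2^2 = 9, s1^2+s2^2 = 25.
sqrt(2*4*3/(25)) = 0.979796.
(m1-m2)^2 = (-2)^2 = 4.
exp(-4/(4*25)) = exp(-0.04) = 0.960789.
H^2 = 1 - 0.979796*0.960789 = 0.0586

0.0586


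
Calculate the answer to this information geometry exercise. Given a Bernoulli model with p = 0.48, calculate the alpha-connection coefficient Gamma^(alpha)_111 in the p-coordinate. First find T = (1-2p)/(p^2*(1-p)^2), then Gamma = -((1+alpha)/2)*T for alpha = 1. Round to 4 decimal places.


Skewness (Amari-Chentsov) tensor: T = (1-2p)/(p^2*(1-p)^2).
p = 0.48, 1-2p = 0.04, p^2 = 0.2304, (1-p)^2 = 0.2704.
T = 0.04/(0.2304 * 0.2704) = 0.642053.
In the p-coordinate, Gamma^(alpha) = Gamma^(0) - (alpha/2)*T with Gamma^(0) = (1/2)*g'(p) = -T/2,
so Gamma^(alpha) = -((1+alpha)/2)*T.
alpha = 1, -(1+alpha)/2 = -1.0.
Gamma = -1.0 * 0.642053 = -0.6421

-0.6421


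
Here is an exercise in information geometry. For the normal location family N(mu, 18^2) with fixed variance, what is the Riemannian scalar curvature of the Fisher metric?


This family has a single free parameter, so its statistical manifold
is 1-dimensional. The Riemann curvature tensor of any 1-dimensional
Riemannian manifold vanishes identically, so R = 0.

0


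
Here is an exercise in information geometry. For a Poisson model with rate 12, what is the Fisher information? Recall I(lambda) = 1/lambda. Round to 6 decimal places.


Fisher information for Poisson: I(lambda) = 1/lambda.
lambda = 12.
I(lambda) = 1/12 = 0.083333

0.083333


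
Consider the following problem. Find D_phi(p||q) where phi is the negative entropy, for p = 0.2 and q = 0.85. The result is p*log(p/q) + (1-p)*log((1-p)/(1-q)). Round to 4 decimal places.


Bregman divergence with negative entropy generator:
D = p*log(p/q) + (1-p)*log((1-p)/(1-q)).
p = 0.2, q = 0.85.
p*log(p/q) = 0.2*log(0.2/0.85) = -0.289384.
(1-p)*log((1-p)/(1-q)) = 0.8*log(0.8/0.15) = 1.339181.
D = -0.289384 + 1.339181 = 1.0498

1.0498


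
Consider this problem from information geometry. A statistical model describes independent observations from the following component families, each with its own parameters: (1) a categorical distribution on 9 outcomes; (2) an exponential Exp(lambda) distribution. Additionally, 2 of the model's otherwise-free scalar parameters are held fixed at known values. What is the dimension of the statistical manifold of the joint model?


The dimension of a statistical manifold equals the number of free
(independent) real parameters of the model. For a product of independent
blocks the parameter counts add.
- categorical on 9 outcomes (probabilities sum to 1): 9-1 = 8.
- exponential (lambda): 1.
Total = 8 + 1 = 9.
2 parameter(s) fixed at known values: 9 - 2 = 7.
Dimension = 7

7


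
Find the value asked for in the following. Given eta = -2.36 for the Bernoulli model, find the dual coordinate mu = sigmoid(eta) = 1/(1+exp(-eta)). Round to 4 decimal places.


Dual coordinate (expectation parameter) for Bernoulli:
mu = 1/(1+exp(-eta)).
eta = -2.36.
exp(-eta) = exp(2.36) = 10.590951.
mu = 1/(1+10.590951) = 0.0863

0.0863


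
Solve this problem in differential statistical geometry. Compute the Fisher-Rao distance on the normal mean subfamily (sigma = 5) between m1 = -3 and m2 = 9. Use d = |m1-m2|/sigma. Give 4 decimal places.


On the fixed-variance normal subfamily, geodesic distance = |m1-m2|/sigma.
|-3 - 9| = 12.
sigma = 5.
d = 12/5 = 2.4000

2.4000


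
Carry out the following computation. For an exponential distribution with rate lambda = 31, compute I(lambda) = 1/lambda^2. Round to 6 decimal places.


Fisher information for exponential: I(lambda) = 1/lambda^2.
lambda = 31, lambda^2 = 961.
I = 1/961 = 0.001041

0.001041


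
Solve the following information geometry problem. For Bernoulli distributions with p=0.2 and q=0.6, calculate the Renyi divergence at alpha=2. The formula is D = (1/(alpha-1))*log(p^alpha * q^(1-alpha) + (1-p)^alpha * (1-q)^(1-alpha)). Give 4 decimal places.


Renyi divergence of order alpha between Bernoulli distributions:
D = (1/(alpha-1))*log(p^alpha * q^(1-alpha) + (1-p)^alpha * (1-q)^(1-alpha)).
alpha = 2, p = 0.2, q = 0.6.
p^alpha * q^(1-alpha) = 0.2^2 * 0.6^-1 = 0.066667.
(1-p)^alpha * (1-q)^(1-alpha) = 0.8^2 * 0.4^-1 = 1.6.
sum = 0.066667 + 1.6 = 1.666667.
D = (1/1)*log(1.666667) = 0.5108

0.5108


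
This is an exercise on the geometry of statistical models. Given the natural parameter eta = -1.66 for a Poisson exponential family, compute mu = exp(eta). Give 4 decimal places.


Expectation parameter for Poisson exponential family:
mu = exp(eta).
eta = -1.66.
mu = exp(-1.66) = 0.1901

0.1901


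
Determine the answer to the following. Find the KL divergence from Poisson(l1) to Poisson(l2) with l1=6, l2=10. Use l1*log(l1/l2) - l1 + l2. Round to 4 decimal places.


KL divergence for Poisson:
KL = l1*log(l1/l2) - l1 + l2.
l1 = 6, l2 = 10.
log(6/10) = -0.510826.
l1*log(l1/l2) = 6 * -0.510826 = -3.064954.
KL = -3.064954 - 6 + 10 = 0.9350

0.9350


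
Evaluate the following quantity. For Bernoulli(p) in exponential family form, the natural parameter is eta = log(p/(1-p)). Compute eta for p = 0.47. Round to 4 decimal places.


Natural parameter for Bernoulli: eta = log(p/(1-p)).
p = 0.47, 1-p = 0.53.
p/(1-p) = 0.886792.
eta = log(0.886792) = -0.1201

-0.1201


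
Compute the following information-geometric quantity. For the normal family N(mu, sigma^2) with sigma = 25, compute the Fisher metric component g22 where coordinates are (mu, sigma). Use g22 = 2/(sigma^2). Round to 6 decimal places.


For the 2-parameter normal family, the Fisher metric has:
  g11 = 1/sigma^2, g22 = 2/sigma^2.
sigma = 25, sigma^2 = 625.
g22 = 0.003200

0.003200


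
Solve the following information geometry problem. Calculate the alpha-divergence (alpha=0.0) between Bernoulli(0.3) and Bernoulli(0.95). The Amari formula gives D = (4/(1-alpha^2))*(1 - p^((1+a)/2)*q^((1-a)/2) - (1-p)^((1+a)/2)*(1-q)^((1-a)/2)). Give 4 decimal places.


Amari alpha-divergence:
D = (4/(1-alpha^2))*(1 - p^((1+a)/2)*q^((1-a)/2) - (1-p)^((1+a)/2)*(1-q)^((1-a)/2)).
alpha = 0.0, p = 0.3, q = 0.95.
e1 = (1+alpha)/2 = 0.5, e2 = (1-alpha)/2 = 0.5.
t1 = p^e1 * q^e2 = 0.3^0.5 * 0.95^0.5 = 0.533854.
t2 = (1-p)^e1 * (1-q)^e2 = 0.7^0.5 * 0.05^0.5 = 0.187083.
4/(1-alpha^2) = 4.0.
D = 4.0*(1 - 0.533854 - 0.187083) = 1.1163

1.1163


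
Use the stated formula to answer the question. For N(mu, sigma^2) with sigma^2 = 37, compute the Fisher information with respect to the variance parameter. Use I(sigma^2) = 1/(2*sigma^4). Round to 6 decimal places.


Fisher information for variance: I(sigma^2) = 1/(2*sigma^4).
sigma^2 = 37, so sigma^4 = 1369.
I = 1/(2*1369) = 1/2738 = 0.000365

0.000365


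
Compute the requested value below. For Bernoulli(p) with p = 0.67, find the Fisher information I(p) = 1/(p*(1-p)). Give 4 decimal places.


For Bernoulli(p), Fisher information is I(p) = 1/(p*(1-p)).
p = 0.67, 1-p = 0.33.
p*(1-p) = 0.2211.
I(p) = 1/0.2211 = 4.5228

4.5228


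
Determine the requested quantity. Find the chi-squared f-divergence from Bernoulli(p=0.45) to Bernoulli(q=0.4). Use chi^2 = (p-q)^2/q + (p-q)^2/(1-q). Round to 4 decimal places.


Chi-squared divergence between Bernoulli distributions:
chi^2 = (p-q)^2/q + (p-q)^2/(1-q).
p = 0.45, q = 0.4, p-q = 0.05.
(p-q)^2 = 0.0025.
term1 = 0.0025/0.4 = 0.00625.
term2 = 0.0025/0.6 = 0.004167.
chi^2 = 0.00625 + 0.004167 = 0.0104

0.0104


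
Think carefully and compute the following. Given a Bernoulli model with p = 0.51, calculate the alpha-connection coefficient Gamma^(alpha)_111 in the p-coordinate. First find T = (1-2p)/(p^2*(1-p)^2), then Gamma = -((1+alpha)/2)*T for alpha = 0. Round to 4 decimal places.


Skewness (Amari-Chentsov) tensor: T = (1-2p)/(p^2*(1-p)^2).
p = 0.51, 1-2p = -0.02, p^2 = 0.2601, (1-p)^2 = 0.2401.
T = -0.02/(0.2601 * 0.2401) = -0.320256.
In the p-coordinate, Gamma^(alpha) = Gamma^(0) - (alpha/2)*T with Gamma^(0) = (1/2)*g'(p) = -T/2,
so Gamma^(alpha) = -((1+alpha)/2)*T.
alpha = 0, -(1+alpha)/2 = -0.5.
Gamma = -0.5 * -0.320256 = 0.1601

0.1601


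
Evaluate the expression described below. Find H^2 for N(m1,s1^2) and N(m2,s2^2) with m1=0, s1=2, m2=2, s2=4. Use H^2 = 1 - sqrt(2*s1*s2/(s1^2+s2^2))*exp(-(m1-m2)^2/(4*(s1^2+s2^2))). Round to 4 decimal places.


Squared Hellinger distance for Gaussians:
H^2 = 1 - sqrt(2*s1*s2/(s1^2+s2^2)) * exp(-(m1-m2)^2/(4*(s1^2+s2^2))).
s1^2 = 4, s2^2 = 16, s1^2+s2^2 = 20.
sqrt(2*2*4/(20)) = 0.894427.
(m1-m2)^2 = (-2)^2 = 4.
exp(-4/(4*20)) = exp(-0.05) = 0.951229.
H^2 = 1 - 0.894427*0.951229 = 0.1492

0.1492


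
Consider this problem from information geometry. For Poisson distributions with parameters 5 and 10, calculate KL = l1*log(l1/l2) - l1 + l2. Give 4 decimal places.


KL divergence for Poisson:
KL = l1*log(l1/l2) - l1 + l2.
l1 = 5, l2 = 10.
log(5/10) = -0.693147.
l1*log(l1/l2) = 5 * -0.693147 = -3.465736.
KL = -3.465736 - 5 + 10 = 1.5343

1.5343


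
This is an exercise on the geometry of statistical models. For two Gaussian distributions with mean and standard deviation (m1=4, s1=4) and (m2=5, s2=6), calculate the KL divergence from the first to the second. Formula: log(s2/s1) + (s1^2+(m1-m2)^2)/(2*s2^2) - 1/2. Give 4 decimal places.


KL divergence between normal distributions:
KL = log(s2/s1) + (s1^2 + (m1-m2)^2)/(2*s2^2) - 1/2.
log(6/4) = 0.405465.
(4^2 + (4-5)^2)/(2*6^2) = (16 + 1)/72 = 0.236111.
KL = 0.405465 + 0.236111 - 0.5 = 0.1416

0.1416


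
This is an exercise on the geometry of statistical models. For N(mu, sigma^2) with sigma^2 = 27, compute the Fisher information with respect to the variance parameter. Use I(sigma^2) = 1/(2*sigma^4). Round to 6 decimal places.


Fisher information for variance: I(sigma^2) = 1/(2*sigma^4).
sigma^2 = 27, so sigma^4 = 729.
I = 1/(2*729) = 1/1458 = 0.000686

0.000686


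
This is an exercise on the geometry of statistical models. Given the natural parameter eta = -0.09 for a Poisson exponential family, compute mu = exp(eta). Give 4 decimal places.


Expectation parameter for Poisson exponential family:
mu = exp(eta).
eta = -0.09.
mu = exp(-0.09) = 0.9139

0.9139


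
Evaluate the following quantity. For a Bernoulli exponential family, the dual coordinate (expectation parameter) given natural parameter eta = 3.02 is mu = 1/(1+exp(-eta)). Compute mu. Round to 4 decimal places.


Dual coordinate (expectation parameter) for Bernoulli:
mu = 1/(1+exp(-eta)).
eta = 3.02.
exp(-eta) = exp(-3.02) = 0.048801.
mu = 1/(1+0.048801) = 0.9535

0.9535


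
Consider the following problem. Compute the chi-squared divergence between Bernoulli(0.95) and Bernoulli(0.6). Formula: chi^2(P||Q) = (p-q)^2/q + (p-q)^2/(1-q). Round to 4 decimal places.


Chi-squared divergence between Bernoulli distributions:
chi^2 = (p-q)^2/q + (p-q)^2/(1-q).
p = 0.95, q = 0.6, p-q = 0.35.
(p-q)^2 = 0.1225.
term1 = 0.1225/0.6 = 0.204167.
term2 = 0.1225/0.4 = 0.30625.
chi^2 = 0.204167 + 0.30625 = 0.5104

0.5104


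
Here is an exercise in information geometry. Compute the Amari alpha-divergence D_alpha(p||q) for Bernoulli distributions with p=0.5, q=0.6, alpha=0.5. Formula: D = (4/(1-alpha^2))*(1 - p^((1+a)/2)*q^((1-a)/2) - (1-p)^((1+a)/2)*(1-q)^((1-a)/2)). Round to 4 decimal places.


Amari alpha-divergence:
D = (4/(1-alpha^2))*(1 - p^((1+a)/2)*q^((1-a)/2) - (1-p)^((1+a)/2)*(1-q)^((1-a)/2)).
alpha = 0.5, p = 0.5, q = 0.6.
e1 = (1+alpha)/2 = 0.75, e2 = (1-alpha)/2 = 0.25.
t1 = p^e1 * q^e2 = 0.5^0.75 * 0.6^0.25 = 0.523318.
t2 = (1-p)^e1 * (1-q)^e2 = 0.5^0.75 * 0.4^0.25 = 0.472871.
4/(1-alpha^2) = 5.333333.
D = 5.333333*(1 - 0.523318 - 0.472871) = 0.0203

0.0203


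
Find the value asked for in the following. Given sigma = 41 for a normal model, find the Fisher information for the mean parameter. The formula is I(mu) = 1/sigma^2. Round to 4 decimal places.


The Fisher information for the mean of a normal distribution is I(mu) = 1/sigma^2.
sigma = 41, so sigma^2 = 1681.
I(mu) = 1/1681 = 0.0006

0.0006


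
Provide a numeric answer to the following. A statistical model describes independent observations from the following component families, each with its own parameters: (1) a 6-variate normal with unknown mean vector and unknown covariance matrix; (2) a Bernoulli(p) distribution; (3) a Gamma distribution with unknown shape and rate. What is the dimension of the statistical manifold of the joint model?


The dimension of a statistical manifold equals the number of free
(independent) real parameters of the model. For a product of independent
blocks the parameter counts add.
- 6-variate normal: 6 (mean) + 6*7/2 = 21 (symmetric covariance) = 27.
- Bernoulli (p): 1.
- Gamma (shape, rate): 2.
Total = 27 + 1 + 2 = 30.
Dimension = 30

30


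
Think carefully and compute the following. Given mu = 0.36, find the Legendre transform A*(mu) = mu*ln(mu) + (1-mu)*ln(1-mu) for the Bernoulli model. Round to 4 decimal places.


Legendre transform for Bernoulli:
A*(mu) = mu*log(mu) + (1-mu)*log(1-mu).
mu = 0.36, 1-mu = 0.64.
mu*log(mu) = 0.36*log(0.36) = -0.367794.
(1-mu)*log(1-mu) = 0.64*log(0.64) = -0.285624.
A* = -0.367794 + -0.285624 = -0.6534

-0.6534


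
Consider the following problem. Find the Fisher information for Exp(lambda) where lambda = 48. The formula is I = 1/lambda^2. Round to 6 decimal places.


Fisher information for exponential: I(lambda) = 1/lambda^2.
lambda = 48, lambda^2 = 2304.
I = 1/2304 = 0.000434

0.000434


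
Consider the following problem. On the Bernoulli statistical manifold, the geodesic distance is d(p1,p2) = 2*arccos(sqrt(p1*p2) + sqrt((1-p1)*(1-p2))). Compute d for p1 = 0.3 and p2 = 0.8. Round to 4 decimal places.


Geodesic distance on Bernoulli manifold:
d(p1,p2) = 2*arccos(sqrt(p1*p2) + sqrt((1-p1)*(1-p2))).
sqrt(p1*p2) = sqrt(0.3*0.8) = 0.489898.
sqrt((1-p1)*(1-p2)) = sqrt(0.7*0.2) = 0.374166.
arg = 0.489898 + 0.374166 = 0.864064.
d = 2*arccos(0.864064) = 1.0550

1.0550


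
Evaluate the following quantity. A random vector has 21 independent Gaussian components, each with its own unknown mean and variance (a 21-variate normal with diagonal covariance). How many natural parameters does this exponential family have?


Exponential family dimension calculation:
Each univariate normal has two natural parameters (mu/sigma^2 and -1/(2 sigma^2)).
With 21 independent components, dim = 2 * 21 = 42.

42


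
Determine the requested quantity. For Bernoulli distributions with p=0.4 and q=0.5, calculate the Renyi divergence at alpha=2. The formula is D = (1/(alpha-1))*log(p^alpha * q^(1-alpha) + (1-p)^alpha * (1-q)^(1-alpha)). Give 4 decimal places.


Renyi divergence of order alpha between Bernoulli distributions:
D = (1/(alpha-1))*log(p^alpha * q^(1-alpha) + (1-p)^alpha * (1-q)^(1-alpha)).
alpha = 2, p = 0.4, q = 0.5.
p^alpha * q^(1-alpha) = 0.4^2 * 0.5^-1 = 0.32.
(1-p)^alpha * (1-q)^(1-alpha) = 0.6^2 * 0.5^-1 = 0.72.
sum = 0.32 + 0.72 = 1.04.
D = (1/1)*log(1.04) = 0.0392

0.0392


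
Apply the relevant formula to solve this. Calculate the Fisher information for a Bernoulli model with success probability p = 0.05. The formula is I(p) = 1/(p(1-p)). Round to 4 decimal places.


For Bernoulli(p), Fisher information is I(p) = 1/(p*(1-p)).
p = 0.05, 1-p = 0.95.
p*(1-p) = 0.0475.
I(p) = 1/0.0475 = 21.0526

21.0526


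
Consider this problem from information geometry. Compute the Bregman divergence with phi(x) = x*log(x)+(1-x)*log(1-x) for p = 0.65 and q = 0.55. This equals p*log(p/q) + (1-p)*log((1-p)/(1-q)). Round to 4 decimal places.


Bregman divergence with negative entropy generator:
D = p*log(p/q) + (1-p)*log((1-p)/(1-q)).
p = 0.65, q = 0.55.
p*log(p/q) = 0.65*log(0.65/0.55) = 0.108585.
(1-p)*log((1-p)/(1-q)) = 0.35*log(0.35/0.45) = -0.08796.
D = 0.108585 + -0.08796 = 0.0206

0.0206


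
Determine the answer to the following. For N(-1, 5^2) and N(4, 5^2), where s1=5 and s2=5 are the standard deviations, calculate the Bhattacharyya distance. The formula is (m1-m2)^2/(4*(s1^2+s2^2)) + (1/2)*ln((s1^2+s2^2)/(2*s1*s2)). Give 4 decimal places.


Bhattacharyya distance between two Gaussians:
DB = (m1-m2)^2/(4*(s1^2+s2^2)) + (1/2)*ln((s1^2+s2^2)/(2*s1*s2)).
(m1-m2)^2 = (-5)^2 = 25.
s1^2+s2^2 = 25 + 25 = 50.
term1 = 25/200 = 0.125.
term2 = 0.5*ln(50/50.0) = 0.0.
DB = 0.125 + 0.0 = 0.1250

0.1250


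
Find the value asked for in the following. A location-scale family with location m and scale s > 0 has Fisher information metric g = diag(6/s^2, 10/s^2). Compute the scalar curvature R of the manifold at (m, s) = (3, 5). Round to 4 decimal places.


The metric has the form g = (A dm^2 + B ds^2)/s^2 with A = 6, B = 10.
Substitute u = sqrt(A/B)*m: g = B*(du^2 + ds^2)/s^2, i.e. B times the
Poincare upper half-plane metric, which has constant Gaussian curvature -1.
Scaling a 2D metric by a constant c divides the Gaussian curvature by c,
so K = -1/B = -1/(10) = -0.1000 everywhere (the point (m, s) = (3, 5) is irrelevant:
the curvature is constant).
Scalar curvature in dimension 2: R = 2K = -2/(10) = -0.2000.

-0.2000


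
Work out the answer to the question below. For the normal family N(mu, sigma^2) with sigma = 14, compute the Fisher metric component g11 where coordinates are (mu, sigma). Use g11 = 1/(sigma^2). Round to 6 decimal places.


For the 2-parameter normal family, the Fisher metric has:
  g11 = 1/sigma^2, g22 = 2/sigma^2.
sigma = 14, sigma^2 = 196.
g11 = 0.005102

0.005102


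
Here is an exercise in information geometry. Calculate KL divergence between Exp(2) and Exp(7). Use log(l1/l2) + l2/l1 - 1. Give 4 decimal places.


KL divergence for exponential family:
KL = log(l1/l2) + l2/l1 - 1.
log(2/7) = -1.252763.
7/2 = 3.5.
KL = -1.252763 + 3.5 - 1 = 1.2472

1.2472


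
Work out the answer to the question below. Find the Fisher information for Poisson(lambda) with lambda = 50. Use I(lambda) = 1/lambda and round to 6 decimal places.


Fisher information for Poisson: I(lambda) = 1/lambda.
lambda = 50.
I(lambda) = 1/50 = 0.020000

0.020000


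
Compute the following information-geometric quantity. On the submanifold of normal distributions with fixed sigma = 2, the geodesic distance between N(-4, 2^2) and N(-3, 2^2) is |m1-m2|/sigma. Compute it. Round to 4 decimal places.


On the fixed-variance normal subfamily, geodesic distance = |m1-m2|/sigma.
|-4 - -3| = 1.
sigma = 2.
d = 1/2 = 0.5000

0.5000


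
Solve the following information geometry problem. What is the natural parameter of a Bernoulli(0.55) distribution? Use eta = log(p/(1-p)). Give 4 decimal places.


Natural parameter for Bernoulli: eta = log(p/(1-p)).
p = 0.55, 1-p = 0.45.
p/(1-p) = 1.222222.
eta = log(1.222222) = 0.2007

0.2007


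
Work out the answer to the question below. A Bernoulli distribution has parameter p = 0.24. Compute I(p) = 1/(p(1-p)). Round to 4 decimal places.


For Bernoulli(p), Fisher information is I(p) = 1/(p*(1-p)).
p = 0.24, 1-p = 0.76.
p*(1-p) = 0.1824.
I(p) = 1/0.1824 = 5.4825

5.4825


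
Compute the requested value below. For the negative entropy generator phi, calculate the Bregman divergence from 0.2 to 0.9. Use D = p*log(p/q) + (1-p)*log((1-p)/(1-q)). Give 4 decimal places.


Bregman divergence with negative entropy generator:
D = p*log(p/q) + (1-p)*log((1-p)/(1-q)).
p = 0.2, q = 0.9.
p*log(p/q) = 0.2*log(0.2/0.9) = -0.300815.
(1-p)*log((1-p)/(1-q)) = 0.8*log(0.8/0.1) = 1.663553.
D = -0.300815 + 1.663553 = 1.3627

1.3627


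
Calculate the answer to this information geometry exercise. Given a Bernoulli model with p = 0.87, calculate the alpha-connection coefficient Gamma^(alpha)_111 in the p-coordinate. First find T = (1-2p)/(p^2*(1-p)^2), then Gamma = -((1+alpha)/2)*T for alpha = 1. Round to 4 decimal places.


Skewness (Amari-Chentsov) tensor: T = (1-2p)/(p^2*(1-p)^2).
p = 0.87, 1-2p = -0.74, p^2 = 0.7569, (1-p)^2 = 0.0169.
T = -0.74/(0.7569 * 0.0169) = -57.850419.
In the p-coordinate, Gamma^(alpha) = Gamma^(0) - (alpha/2)*T with Gamma^(0) = (1/2)*g'(p) = -T/2,
so Gamma^(alpha) = -((1+alpha)/2)*T.
alpha = 1, -(1+alpha)/2 = -1.0.
Gamma = -1.0 * -57.850419 = 57.8504

57.8504


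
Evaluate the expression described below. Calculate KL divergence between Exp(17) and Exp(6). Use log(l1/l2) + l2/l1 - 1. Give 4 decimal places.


KL divergence for exponential family:
KL = log(l1/l2) + l2/l1 - 1.
log(17/6) = 1.041454.
6/17 = 0.352941.
KL = 1.041454 + 0.352941 - 1 = 0.3944

0.3944


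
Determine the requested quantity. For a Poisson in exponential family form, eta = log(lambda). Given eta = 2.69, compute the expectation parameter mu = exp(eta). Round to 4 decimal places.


Expectation parameter for Poisson exponential family:
mu = exp(eta).
eta = 2.69.
mu = exp(2.69) = 14.7317

14.7317


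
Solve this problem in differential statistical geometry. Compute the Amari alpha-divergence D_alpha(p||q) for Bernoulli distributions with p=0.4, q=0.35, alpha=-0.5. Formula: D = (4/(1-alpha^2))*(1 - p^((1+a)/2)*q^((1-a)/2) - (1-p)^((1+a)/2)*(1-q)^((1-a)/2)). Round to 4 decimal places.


Amari alpha-divergence:
D = (4/(1-alpha^2))*(1 - p^((1+a)/2)*q^((1-a)/2) - (1-p)^((1+a)/2)*(1-q)^((1-a)/2)).
alpha = -0.5, p = 0.4, q = 0.35.
e1 = (1+alpha)/2 = 0.25, e2 = (1-alpha)/2 = 0.75.
t1 = p^e1 * q^e2 = 0.4^0.25 * 0.35^0.75 = 0.361881.
t2 = (1-p)^e1 * (1-q)^e2 = 0.6^0.25 * 0.65^0.75 = 0.637122.
4/(1-alpha^2) = 5.333333.
D = 5.333333*(1 - 0.361881 - 0.637122) = 0.0053

0.0053


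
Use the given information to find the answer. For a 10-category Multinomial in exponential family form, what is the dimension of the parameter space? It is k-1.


Exponential family dimension calculation:
For Multinomial with k=10 categories, dim = k-1 = 9.

9


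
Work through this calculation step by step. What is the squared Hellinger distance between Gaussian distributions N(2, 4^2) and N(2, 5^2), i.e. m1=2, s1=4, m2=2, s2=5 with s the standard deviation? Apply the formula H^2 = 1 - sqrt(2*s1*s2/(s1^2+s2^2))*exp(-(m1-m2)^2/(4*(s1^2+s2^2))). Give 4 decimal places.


Squared Hellinger distance for Gaussians:
H^2 = 1 - sqrt(2*s1*s2/(s1^2+s2^2)) * exp(-(m1-m2)^2/(4*(s1^2+s2^2))).
s1^2 = 16, s2^2 = 25, s1^2+s2^2 = 41.
sqrt(2*4*5/(41)) = 0.98773.
(m1-m2)^2 = (0)^2 = 0.
exp(-0/(4*41)) = exp(0.0) = 1.0.
H^2 = 1 - 0.98773*1.0 = 0.0123

0.0123


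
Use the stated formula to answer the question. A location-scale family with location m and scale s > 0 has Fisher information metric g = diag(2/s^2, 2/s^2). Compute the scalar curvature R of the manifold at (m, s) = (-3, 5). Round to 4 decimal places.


The metric has the form g = (A dm^2 + B ds^2)/s^2 with A = 2, B = 2.
Substitute u = sqrt(A/B)*m: g = B*(du^2 + ds^2)/s^2, i.e. B times the
Poincare upper half-plane metric, which has constant Gaussian curvature -1.
Scaling a 2D metric by a constant c divides the Gaussian curvature by c,
so K = -1/B = -1/(2) = -0.5000 everywhere (the point (m, s) = (-3, 5) is irrelevant:
the curvature is constant).
Scalar curvature in dimension 2: R = 2K = -2/(2) = -1.0000.

-1.0000


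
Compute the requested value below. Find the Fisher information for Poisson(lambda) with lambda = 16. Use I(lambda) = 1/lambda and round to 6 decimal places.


Fisher information for Poisson: I(lambda) = 1/lambda.
lambda = 16.
I(lambda) = 1/16 = 0.062500

0.062500


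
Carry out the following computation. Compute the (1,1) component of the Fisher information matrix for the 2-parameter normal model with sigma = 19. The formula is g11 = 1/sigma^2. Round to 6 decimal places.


For the 2-parameter normal family, the Fisher metric has:
  g11 = 1/sigma^2, g22 = 2/sigma^2.
sigma = 19, sigma^2 = 361.
g11 = 0.002770

0.002770


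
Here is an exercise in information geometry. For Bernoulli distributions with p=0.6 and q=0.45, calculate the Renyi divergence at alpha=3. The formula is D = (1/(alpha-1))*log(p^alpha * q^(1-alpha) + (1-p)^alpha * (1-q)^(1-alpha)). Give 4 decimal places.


Renyi divergence of order alpha between Bernoulli distributions:
D = (1/(alpha-1))*log(p^alpha * q^(1-alpha) + (1-p)^alpha * (1-q)^(1-alpha)).
alpha = 3, p = 0.6, q = 0.45.
p^alpha * q^(1-alpha) = 0.6^3 * 0.45^-2 = 1.066667.
(1-p)^alpha * (1-q)^(1-alpha) = 0.4^3 * 0.55^-2 = 0.21157.
sum = 1.066667 + 0.21157 = 1.278237.
D = (1/2)*log(1.278237) = 0.1227

0.1227
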